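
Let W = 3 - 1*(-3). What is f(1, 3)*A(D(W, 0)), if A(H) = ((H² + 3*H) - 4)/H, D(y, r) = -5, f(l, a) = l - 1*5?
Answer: 24/5 ≈ 4.8000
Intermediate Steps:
W = 6 (W = 3 + 3 = 6)
f(l, a) = -5 + l (f(l, a) = l - 5 = -5 + l)
A(H) = (-4 + H² + 3*H)/H
f(1, 3)*A(D(W, 0)) = (-5 + 1)*(3 - 5 - 4/(-5)) = -4*(3 - 5 - 4*(-⅕)) = -4*(3 - 5 + ⅘) = -4*(-6/5) = 24/5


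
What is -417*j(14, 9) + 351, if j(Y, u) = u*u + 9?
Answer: -37179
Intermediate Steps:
j(Y, u) = 9 + u² (j(Y, u) = u² + 9 = 9 + u²)
-417*j(14, 9) + 351 = -417*(9 + 9²) + 351 = -417*(9 + 81) + 351 = -417*90 + 351 = -37530 + 351 = -37179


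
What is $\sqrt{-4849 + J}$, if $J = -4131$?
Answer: $2 i \sqrt{2245} \approx 94.763 i$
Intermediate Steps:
$\sqrt{-4849 + J} = \sqrt{-4849 - 4131} = \sqrt{-8980} = 2 i \sqrt{2245}$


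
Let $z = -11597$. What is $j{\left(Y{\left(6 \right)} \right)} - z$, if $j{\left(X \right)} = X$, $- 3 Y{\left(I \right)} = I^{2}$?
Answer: $11585$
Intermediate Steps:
$Y{\left(I \right)} = - \frac{I^{2}}{3}$
$j{\left(Y{\left(6 \right)} \right)} - z = - \frac{6^{2}}{3} - -11597 = \left(- \frac{1}{3}\right) 36 + 11597 = -12 + 11597 = 11585$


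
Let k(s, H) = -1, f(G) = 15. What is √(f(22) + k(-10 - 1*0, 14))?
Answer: √14 ≈ 3.7417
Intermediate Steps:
√(f(22) + k(-10 - 1*0, 14)) = √(15 - 1) = √14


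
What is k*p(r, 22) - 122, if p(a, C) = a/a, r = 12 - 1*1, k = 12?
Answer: -110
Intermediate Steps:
r = 11 (r = 12 - 1 = 11)
p(a, C) = 1
k*p(r, 22) - 122 = 12*1 - 122 = 12 - 122 = -110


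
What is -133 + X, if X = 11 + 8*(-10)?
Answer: -202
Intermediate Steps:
X = -69 (X = 11 - 80 = -69)
-133 + X = -133 - 69 = -202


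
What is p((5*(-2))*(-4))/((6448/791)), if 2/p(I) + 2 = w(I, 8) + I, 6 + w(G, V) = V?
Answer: 791/128960 ≈ 0.0061337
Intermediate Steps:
w(G, V) = -6 + V
p(I) = 2/I (p(I) = 2/(-2 + ((-6 + 8) + I)) = 2/(-2 + (2 + I)) = 2/I)
p((5*(-2))*(-4))/((6448/791)) = (2/(((5*(-2))*(-4))))/((6448/791)) = (2/((-10*(-4))))/((6448*(1/791))) = (2/40)/(6448/791) = (2*(1/40))*(791/6448) = (1/20)*(791/6448) = 791/128960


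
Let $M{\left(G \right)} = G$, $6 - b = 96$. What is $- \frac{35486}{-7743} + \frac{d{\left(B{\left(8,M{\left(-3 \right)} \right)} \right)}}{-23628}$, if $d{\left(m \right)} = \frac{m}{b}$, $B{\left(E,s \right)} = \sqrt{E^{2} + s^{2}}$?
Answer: $\frac{35486}{7743} + \frac{\sqrt{73}}{2126520} \approx 4.583$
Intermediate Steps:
$b = -90$ ($b = 6 - 96 = -90$)
$d{\left(m \right)} = - \frac{m}{90}$ ($d{\left(m \right)} = \frac{m}{-90} = m \left(- \frac{1}{90}\right) = - \frac{m}{90}$)
$- \frac{35486}{-7743} + \frac{d{\left(B{\left(8,M{\left(-3 \right)} \right)} \right)}}{-23628} = - \frac{35486}{-7743} + \frac{\left(- \frac{1}{90}\right) \sqrt{8^{2} + \left(-3\right)^{2}}}{-23628} = \left(-35486\right) \left(- \frac{1}{7743}\right) + - \frac{\sqrt{64 + 9}}{90} \left(- \frac{1}{23628}\right) = \frac{35486}{7743} + - \frac{\sqrt{73}}{90} \left(- \frac{1}{23628}\right) = \frac{35486}{7743} + \frac{\sqrt{73}}{2126520}$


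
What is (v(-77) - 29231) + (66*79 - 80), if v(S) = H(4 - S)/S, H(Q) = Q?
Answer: -1855550/77 ≈ -24098.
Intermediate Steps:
v(S) = (4 - S)/S
(v(-77) - 29231) + (66*79 - 80) = ((4 - 1*(-77))/(-77) - 29231) + (66*79 - 80) = (-(4 + 77)/77 - 29231) + (5214 - 80) = (-1/77*81 - 29231) + 5134 = (-81/77 - 29231) + 5134 = -2250868/77 + 5134 = -1855550/77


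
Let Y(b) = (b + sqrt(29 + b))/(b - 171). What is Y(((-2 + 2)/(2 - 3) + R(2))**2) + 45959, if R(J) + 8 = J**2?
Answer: 7123629/155 - 3*sqrt(5)/155 ≈ 45959.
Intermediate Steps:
R(J) = -8 + J**2
Y(b) = (b + sqrt(29 + b))/(-171 + b)
Y(((-2 + 2)/(2 - 3) + R(2))**2) + 45959 = (((-2 + 2)/(2 - 3) + (-8 + 2**2))**2 + sqrt(29 + ((-2 + 2)/(2 - 3) + (-8 + 2**2))**2))/(-171 + ((-2 + 2)/(2 - 3) + (-8 + 2**2))**2) + 45959 = ((0/(-1) + (-8 + 4))**2 + sqrt(29 + (0/(-1) + (-8 + 4))**2))/(-171 + (0/(-1) + (-8 + 4))**2) + 45959 = ((0*(-1) - 4)**2 + sqrt(29 + (0*(-1) - 4)**2))/(-171 + (0*(-1) - 4)**2) + 45959 = ((0 - 4)**2 + sqrt(29 + (0 - 4)**2))/(-171 + (0 - 4)**2) + 45959 = ((-4)**2 + sqrt(29 + (-4)**2))/(-171 + (-4)**2) + 45959 = (16 + sqrt(29 + 16))/(-171 + 16) + 45959 = (16 + sqrt(45))/(-155) + 45959 = -(16 + 3*sqrt(5))/155 + 45959 = (-16/155 - 3*sqrt(5)/155) + 45959 = 7123629/155 - 3*sqrt(5)/155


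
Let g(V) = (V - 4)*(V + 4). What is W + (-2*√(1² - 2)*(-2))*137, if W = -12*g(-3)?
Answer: 84 + 548*I ≈ 84.0 + 548.0*I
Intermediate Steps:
g(V) = (-4 + V)*(4 + V)
W = 84 (W = -12*(-16 + (-3)²) = -12*(-16 + 9) = -12*(-7) = 84)
W + (-2*√(1² - 2)*(-2))*137 = 84 + (-2*√(1² - 2)*(-2))*137 = 84 + (-2*√(1 - 2)*(-2))*137 = 84 + (-2*I*(-2))*137 = 84 + (4*I)*137 = 84 + 548*I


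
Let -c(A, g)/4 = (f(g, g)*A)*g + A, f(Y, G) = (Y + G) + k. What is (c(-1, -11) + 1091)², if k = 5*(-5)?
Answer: 10004569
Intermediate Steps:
k = -25
f(Y, G) = -25 + G + Y (f(Y, G) = (Y + G) - 25 = (G + Y) - 25 = -25 + G + Y)
c(A, g) = -4*A - 4*A*g*(-25 + 2*g) (c(A, g) = -4*(((-25 + g + g)*A)*g + A) = -4*(((-25 + 2*g)*A)*g + A) = -4*((A*(-25 + 2*g))*g + A) = -4*(A*g*(-25 + 2*g) + A) = -4*(A + A*g*(-25 + 2*g)) = -4*A - 4*A*g*(-25 + 2*g))
(c(-1, -11) + 1091)² = (-4*(-1)*(1 - 11*(-25 + 2*(-11))) + 1091)² = (-4*(-1)*(1 - 11*(-25 - 22)) + 1091)² = (-4*(-1)*(1 - 11*(-47)) + 1091)² = (-4*(-1)*(1 + 517) + 1091)² = (-4*(-1)*518 + 1091)² = (2072 + 1091)² = 3163² = 10004569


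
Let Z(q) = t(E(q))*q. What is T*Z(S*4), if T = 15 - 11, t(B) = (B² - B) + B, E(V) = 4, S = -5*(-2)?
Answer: 2560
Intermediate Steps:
S = 10
t(B) = B²
T = 4
Z(q) = 16*q (Z(q) = 4²*q = 16*q)
T*Z(S*4) = 4*(16*(10*4)) = 4*(16*40) = 4*640 = 2560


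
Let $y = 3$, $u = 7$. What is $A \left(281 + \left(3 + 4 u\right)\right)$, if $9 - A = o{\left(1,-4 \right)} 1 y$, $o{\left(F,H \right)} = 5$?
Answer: $-1872$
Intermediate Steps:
$A = -6$ ($A = 9 - 5 \cdot 1 \cdot 3 = 9 - 5 \cdot 3 = 9 - 15 = -6$)
$A \left(281 + \left(3 + 4 u\right)\right) = - 6 \left(281 + \left(3 + 4 \cdot 7\right)\right) = - 6 \left(281 + \left(3 + 28\right)\right) = - 6 \left(281 + 31\right) = \left(-6\right) 312 = -1872$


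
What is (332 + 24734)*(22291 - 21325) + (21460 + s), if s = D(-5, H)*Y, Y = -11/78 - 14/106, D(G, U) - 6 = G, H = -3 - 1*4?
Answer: 100188381815/4134 ≈ 2.4235e+7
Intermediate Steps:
H = -7 (H = -3 - 4 = -7)
D(G, U) = 6 + G
Y = -1129/4134 (Y = -11*1/78 - 14*1/106 = -11/78 - 7/53 = -1129/4134 ≈ -0.27310)
s = -1129/4134 (s = (6 - 5)*(-1129/4134) = 1*(-1129/4134) = -1129/4134 ≈ -0.27310)
(332 + 24734)*(22291 - 21325) + (21460 + s) = (332 + 24734)*(22291 - 21325) + (21460 - 1129/4134) = 25066*966 + 88714511/4134 = 24213756 + 88714511/4134 = 100188381815/4134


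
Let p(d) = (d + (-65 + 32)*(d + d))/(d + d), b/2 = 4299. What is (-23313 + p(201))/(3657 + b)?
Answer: -46691/24510 ≈ -1.9050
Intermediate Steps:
b = 8598 (b = 2*4299 = 8598)
p(d) = -65/2 (p(d) = (d - 66*d)/((2*d)) = (d - 66*d)*(1/(2*d)) = (-65*d)*(1/(2*d)) = -65/2)
(-23313 + p(201))/(3657 + b) = (-23313 - 65/2)/(3657 + 8598) = -46691/2/12255 = -46691/2*1/12255 = -46691/24510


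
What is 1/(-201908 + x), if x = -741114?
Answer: -1/943022 ≈ -1.0604e-6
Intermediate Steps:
1/(-201908 + x) = 1/(-201908 - 741114) = 1/(-943022) = -1/943022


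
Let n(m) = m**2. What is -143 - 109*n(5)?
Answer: -2868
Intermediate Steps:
-143 - 109*n(5) = -143 - 109*5**2 = -143 - 109*25 = -143 - 2725 = -2868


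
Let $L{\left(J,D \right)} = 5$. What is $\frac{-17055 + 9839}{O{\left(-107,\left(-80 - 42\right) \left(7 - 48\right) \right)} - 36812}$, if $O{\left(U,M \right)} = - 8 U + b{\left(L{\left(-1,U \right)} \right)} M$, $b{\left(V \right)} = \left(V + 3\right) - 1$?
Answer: $\frac{3608}{471} \approx 7.6603$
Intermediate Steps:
$b{\left(V \right)} = 2 + V$ ($b{\left(V \right)} = \left(3 + V\right) - 1 = 2 + V$)
$O{\left(U,M \right)} = - 8 U + 7 M$ ($O{\left(U,M \right)} = - 8 U + \left(2 + 5\right) M = - 8 U + 7 M$)
$\frac{-17055 + 9839}{O{\left(-107,\left(-80 - 42\right) \left(7 - 48\right) \right)} - 36812} = \frac{-17055 + 9839}{\left(\left(-8\right) \left(-107\right) + 7 \left(-80 - 42\right) \left(7 - 48\right)\right) - 36812} = - \frac{7216}{\left(856 + 7 \left(\left(-122\right) \left(-41\right)\right)\right) - 36812} = - \frac{7216}{\left(856 + 7 \cdot 5002\right) - 36812} = - \frac{7216}{\left(856 + 35014\right) - 36812} = - \frac{7216}{35870 - 36812} = - \frac{7216}{-942} = \left(-7216\right) \left(- \frac{1}{942}\right) = \frac{3608}{471}$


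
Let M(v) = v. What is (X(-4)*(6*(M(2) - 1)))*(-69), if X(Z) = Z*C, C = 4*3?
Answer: 19872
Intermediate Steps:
C = 12
X(Z) = 12*Z (X(Z) = Z*12 = 12*Z)
(X(-4)*(6*(M(2) - 1)))*(-69) = ((12*(-4))*(6*(2 - 1)))*(-69) = -288*(-69) = 19872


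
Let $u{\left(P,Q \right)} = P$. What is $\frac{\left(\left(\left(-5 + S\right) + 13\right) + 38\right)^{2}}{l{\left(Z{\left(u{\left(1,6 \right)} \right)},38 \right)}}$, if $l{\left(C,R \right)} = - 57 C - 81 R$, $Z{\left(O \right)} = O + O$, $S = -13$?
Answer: $- \frac{363}{1064} \approx -0.34117$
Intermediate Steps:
$Z{\left(O \right)} = 2 O$
$l{\left(C,R \right)} = - 81 R - 57 C$
$\frac{\left(\left(\left(-5 + S\right) + 13\right) + 38\right)^{2}}{l{\left(Z{\left(u{\left(1,6 \right)} \right)},38 \right)}} = \frac{\left(\left(\left(-5 - 13\right) + 13\right) + 38\right)^{2}}{\left(-81\right) 38 - 57 \cdot 2 \cdot 1} = \frac{\left(\left(-18 + 13\right) + 38\right)^{2}}{-3078 - 114} = \frac{\left(-5 + 38\right)^{2}}{-3078 - 114} = \frac{33^{2}}{-3192} = 1089 \left(- \frac{1}{3192}\right) = - \frac{363}{1064}$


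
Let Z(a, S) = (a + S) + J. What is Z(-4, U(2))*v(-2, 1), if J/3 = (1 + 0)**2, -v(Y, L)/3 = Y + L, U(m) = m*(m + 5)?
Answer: 39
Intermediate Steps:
U(m) = m*(5 + m)
v(Y, L) = -3*L - 3*Y (v(Y, L) = -3*(Y + L) = -3*(L + Y) = -3*L - 3*Y)
J = 3 (J = 3*(1 + 0)**2 = 3*1**2 = 3*1 = 3)
Z(a, S) = 3 + S + a (Z(a, S) = (a + S) + 3 = (S + a) + 3 = 3 + S + a)
Z(-4, U(2))*v(-2, 1) = (3 + 2*(5 + 2) - 4)*(-3*1 - 3*(-2)) = (3 + 2*7 - 4)*(-3 + 6) = (3 + 14 - 4)*3 = 13*3 = 39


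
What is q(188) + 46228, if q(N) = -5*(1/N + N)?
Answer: 8514139/188 ≈ 45288.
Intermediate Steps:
q(N) = -5*N - 5/N (q(N) = -5*(N + 1/N) = -5*N - 5/N)
q(188) + 46228 = (-5*188 - 5/188) + 46228 = (-940 - 5*1/188) + 46228 = (-940 - 5/188) + 46228 = -176725/188 + 46228 = 8514139/188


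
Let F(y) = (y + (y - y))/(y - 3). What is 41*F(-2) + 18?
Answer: 172/5 ≈ 34.400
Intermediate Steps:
F(y) = y/(-3 + y) (F(y) = (y + 0)/(-3 + y) = y/(-3 + y))
41*F(-2) + 18 = 41*(-2/(-3 - 2)) + 18 = 41*(-2/(-5)) + 18 = 41*(-2*(-1/5)) + 18 = 41*(2/5) + 18 = 82/5 + 18 = 172/5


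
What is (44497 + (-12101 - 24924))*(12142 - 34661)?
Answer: -168261968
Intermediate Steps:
(44497 + (-12101 - 24924))*(12142 - 34661) = (44497 - 37025)*(-22519) = 7472*(-22519) = -168261968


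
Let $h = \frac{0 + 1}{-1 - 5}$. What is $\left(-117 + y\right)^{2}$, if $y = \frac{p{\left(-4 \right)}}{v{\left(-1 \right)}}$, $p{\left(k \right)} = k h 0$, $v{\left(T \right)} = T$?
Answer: $13689$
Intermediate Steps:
$h = - \frac{1}{6}$ ($h = 1 \frac{1}{-6} = 1 \left(- \frac{1}{6}\right) = - \frac{1}{6} \approx -0.16667$)
$p{\left(k \right)} = 0$ ($p{\left(k \right)} = k \left(- \frac{1}{6}\right) 0 = - \frac{k}{6} \cdot 0 = 0$)
$y = 0$ ($y = \frac{0}{-1} = 0 \left(-1\right) = 0$)
$\left(-117 + y\right)^{2} = \left(-117 + 0\right)^{2} = \left(-117\right)^{2} = 13689$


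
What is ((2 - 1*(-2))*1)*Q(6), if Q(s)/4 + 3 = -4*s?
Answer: -432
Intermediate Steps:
Q(s) = -12 - 16*s (Q(s) = -12 + 4*(-4*s) = -12 - 16*s)
((2 - 1*(-2))*1)*Q(6) = ((2 - 1*(-2))*1)*(-12 - 16*6) = ((2 + 2)*1)*(-12 - 96) = (4*1)*(-108) = 4*(-108) = -432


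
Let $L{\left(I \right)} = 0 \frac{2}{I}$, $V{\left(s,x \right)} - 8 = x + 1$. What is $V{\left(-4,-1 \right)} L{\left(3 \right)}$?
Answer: $0$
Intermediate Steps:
$V{\left(s,x \right)} = 9 + x$ ($V{\left(s,x \right)} = 8 + \left(x + 1\right) = 8 + \left(1 + x\right) = 9 + x$)
$L{\left(I \right)} = 0$
$V{\left(-4,-1 \right)} L{\left(3 \right)} = \left(9 - 1\right) 0 = 8 \cdot 0 = 0$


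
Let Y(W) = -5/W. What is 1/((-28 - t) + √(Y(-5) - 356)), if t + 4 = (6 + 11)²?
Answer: -313/98324 - I*√355/98324 ≈ -0.0031834 - 0.00019163*I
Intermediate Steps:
t = 285 (t = -4 + (6 + 11)² = -4 + 17² = -4 + 289 = 285)
1/((-28 - t) + √(Y(-5) - 356)) = 1/((-28 - 1*285) + √(-5/(-5) - 356)) = 1/((-28 - 285) + √(-5*(-⅕) - 356)) = 1/(-313 + √(1 - 356)) = 1/(-313 + √(-355)) = 1/(-313 + I*√355)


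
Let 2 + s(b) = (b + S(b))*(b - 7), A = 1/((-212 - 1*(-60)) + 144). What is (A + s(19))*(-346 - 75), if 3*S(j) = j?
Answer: -1016715/8 ≈ -1.2709e+5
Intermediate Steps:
S(j) = j/3
A = -1/8 (A = 1/((-212 + 60) + 144) = 1/(-152 + 144) = 1/(-8) = -1/8 ≈ -0.12500)
s(b) = -2 + 4*b*(-7 + b)/3 (s(b) = -2 + (b + b/3)*(b - 7) = -2 + (4*b/3)*(-7 + b) = -2 + 4*b*(-7 + b)/3)
(A + s(19))*(-346 - 75) = (-1/8 + (-2 - 28/3*19 + (4/3)*19**2))*(-346 - 75) = (-1/8 + (-2 - 532/3 + (4/3)*361))*(-421) = (-1/8 + (-2 - 532/3 + 1444/3))*(-421) = (-1/8 + 302)*(-421) = (2415/8)*(-421) = -1016715/8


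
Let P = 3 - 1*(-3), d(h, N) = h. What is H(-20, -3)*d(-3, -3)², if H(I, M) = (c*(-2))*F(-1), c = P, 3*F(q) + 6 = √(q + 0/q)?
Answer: 216 - 36*I ≈ 216.0 - 36.0*I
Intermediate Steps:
F(q) = -2 + √q/3 (F(q) = -2 + √(q + 0/q)/3 = -2 + √(q + 0)/3 = -2 + √q/3)
P = 6 (P = 3 + 3 = 6)
c = 6
H(I, M) = 24 - 4*I (H(I, M) = (6*(-2))*(-2 + √(-1)/3) = -12*(-2 + I/3) = 24 - 4*I)
H(-20, -3)*d(-3, -3)² = (24 - 4*I)*(-3)² = (24 - 4*I)*9 = 216 - 36*I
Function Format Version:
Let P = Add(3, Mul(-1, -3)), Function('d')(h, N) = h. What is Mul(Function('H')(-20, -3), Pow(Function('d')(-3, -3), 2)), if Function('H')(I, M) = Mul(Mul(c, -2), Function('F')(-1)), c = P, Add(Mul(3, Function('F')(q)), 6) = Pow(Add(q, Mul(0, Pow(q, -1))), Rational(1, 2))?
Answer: Add(216, Mul(-36, I)) ≈ Add(216.00, Mul(-36.000, I))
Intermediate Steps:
Function('F')(q) = Add(-2, Mul(Rational(1, 3), Pow(q, Rational(1, 2)))) (Function('F')(q) = Add(-2, Mul(Rational(1, 3), Pow(Add(q, Mul(0, Pow(q, -1))), Rational(1, 2)))) = Add(-2, Mul(Rational(1, 3), Pow(Add(q, 0), Rational(1, 2)))) = Add(-2, Mul(Rational(1, 3), Pow(q, Rational(1, 2)))))
P = 6 (P = Add(3, 3) = 6)
c = 6
Function('H')(I, M) = Add(24, Mul(-4, I)) (Function('H')(I, M) = Mul(Mul(6, -2), Add(-2, Mul(Rational(1, 3), Pow(-1, Rational(1, 2))))) = Mul(-12, Add(-2, Mul(Rational(1, 3), I))) = Add(24, Mul(-4, I)))
Mul(Function('H')(-20, -3), Pow(Function('d')(-3, -3), 2)) = Mul(Add(24, Mul(-4, I)), Pow(-3, 2)) = Mul(Add(24, Mul(-4, I)), 9) = Add(216, Mul(-36, I))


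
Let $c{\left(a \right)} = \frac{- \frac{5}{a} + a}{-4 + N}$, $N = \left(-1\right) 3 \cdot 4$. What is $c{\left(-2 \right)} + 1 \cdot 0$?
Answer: $- \frac{1}{32} \approx -0.03125$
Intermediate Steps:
$N = -12$ ($N = \left(-3\right) 4 = -12$)
$c{\left(a \right)} = - \frac{a}{16} + \frac{5}{16 a}$ ($c{\left(a \right)} = \frac{- \frac{5}{a} + a}{-4 - 12} = \frac{a - \frac{5}{a}}{-16} = \left(a - \frac{5}{a}\right) \left(- \frac{1}{16}\right) = - \frac{a}{16} + \frac{5}{16 a}$)
$c{\left(-2 \right)} + 1 \cdot 0 = \frac{5 - \left(-2\right)^{2}}{16 \left(-2\right)} + 1 \cdot 0 = \frac{1}{16} \left(- \frac{1}{2}\right) \left(5 - 4\right) + 0 = \frac{1}{16} \left(- \frac{1}{2}\right) 1 + 0 = - \frac{1}{32} + 0 = - \frac{1}{32}$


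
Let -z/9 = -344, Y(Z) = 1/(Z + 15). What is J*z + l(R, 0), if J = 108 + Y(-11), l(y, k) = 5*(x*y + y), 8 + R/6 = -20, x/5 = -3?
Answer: 346902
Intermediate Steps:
x = -15 (x = 5*(-3) = -15)
Y(Z) = 1/(15 + Z)
R = -168 (R = -48 + 6*(-20) = -48 - 120 = -168)
z = 3096 (z = -9*(-344) = 3096)
l(y, k) = -70*y (l(y, k) = 5*(-15*y + y) = 5*(-14*y) = -70*y)
J = 433/4 (J = 108 + 1/(15 - 11) = 108 + 1/4 = 108 + ¼ = 433/4 ≈ 108.25)
J*z + l(R, 0) = (433/4)*3096 - 70*(-168) = 335142 + 11760 = 346902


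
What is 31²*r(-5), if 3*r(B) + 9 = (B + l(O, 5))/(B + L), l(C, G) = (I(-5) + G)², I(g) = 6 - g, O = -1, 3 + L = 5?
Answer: -267158/9 ≈ -29684.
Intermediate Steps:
L = 2 (L = -3 + 5 = 2)
l(C, G) = (11 + G)² (l(C, G) = ((6 - 1*(-5)) + G)² = ((6 + 5) + G)² = (11 + G)²)
r(B) = -3 + (256 + B)/(3*(2 + B)) (r(B) = -3 + ((B + (11 + 5)²)/(B + 2))/3 = -3 + ((B + 16²)/(2 + B))/3 = -3 + ((B + 256)/(2 + B))/3 = -3 + ((256 + B)/(2 + B))/3 = -3 + (256 + B)/(3*(2 + B)))
31²*r(-5) = 31²*(2*(119 - 4*(-5))/(3*(2 - 5))) = 961*((⅔)*(119 + 20)/(-3)) = 961*((⅔)*(-⅓)*139) = 961*(-278/9) = -267158/9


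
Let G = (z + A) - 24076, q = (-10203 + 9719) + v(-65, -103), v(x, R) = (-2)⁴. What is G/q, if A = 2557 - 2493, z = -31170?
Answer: 9197/78 ≈ 117.91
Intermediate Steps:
A = 64
v(x, R) = 16
q = -468 (q = (-10203 + 9719) + 16 = -484 + 16 = -468)
G = -55182 (G = (-31170 + 64) - 24076 = -31106 - 24076 = -55182)
G/q = -55182/(-468) = -55182*(-1/468) = 9197/78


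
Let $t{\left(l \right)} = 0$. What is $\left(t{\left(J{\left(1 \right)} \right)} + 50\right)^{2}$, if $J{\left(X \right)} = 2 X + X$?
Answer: $2500$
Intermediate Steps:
$J{\left(X \right)} = 3 X$
$\left(t{\left(J{\left(1 \right)} \right)} + 50\right)^{2} = \left(0 + 50\right)^{2} = 50^{2} = 2500$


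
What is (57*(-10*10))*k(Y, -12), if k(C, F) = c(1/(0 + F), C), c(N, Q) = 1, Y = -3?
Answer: -5700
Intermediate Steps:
k(C, F) = 1
(57*(-10*10))*k(Y, -12) = (57*(-10*10))*1 = (57*(-100))*1 = -5700*1 = -5700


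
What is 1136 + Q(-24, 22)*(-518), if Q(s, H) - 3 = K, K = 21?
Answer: -11296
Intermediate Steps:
Q(s, H) = 24 (Q(s, H) = 3 + 21 = 24)
1136 + Q(-24, 22)*(-518) = 1136 + 24*(-518) = 1136 - 12432 = -11296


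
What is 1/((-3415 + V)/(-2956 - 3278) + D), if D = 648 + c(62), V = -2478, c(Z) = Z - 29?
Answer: 6234/4251247 ≈ 0.0014664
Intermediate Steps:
c(Z) = -29 + Z
D = 681 (D = 648 + (-29 + 62) = 648 + 33 = 681)
1/((-3415 + V)/(-2956 - 3278) + D) = 1/((-3415 - 2478)/(-2956 - 3278) + 681) = 1/(-5893/(-6234) + 681) = 1/(-5893*(-1/6234) + 681) = 1/(5893/6234 + 681) = 1/(4251247/6234) = 6234/4251247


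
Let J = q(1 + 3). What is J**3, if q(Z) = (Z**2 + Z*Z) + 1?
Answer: 35937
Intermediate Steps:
q(Z) = 1 + 2*Z**2 (q(Z) = (Z**2 + Z**2) + 1 = 2*Z**2 + 1 = 1 + 2*Z**2)
J = 33 (J = 1 + 2*(1 + 3)**2 = 1 + 2*4**2 = 1 + 2*16 = 1 + 32 = 33)
J**3 = 33**3 = 35937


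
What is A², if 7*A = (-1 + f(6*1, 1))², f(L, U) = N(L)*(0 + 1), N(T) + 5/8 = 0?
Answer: 28561/200704 ≈ 0.14230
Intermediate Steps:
N(T) = -5/8 (N(T) = -5/8 + 0 = -5/8)
f(L, U) = -5/8 (f(L, U) = -5*(0 + 1)/8 = -5/8*1 = -5/8)
A = 169/448 (A = (-1 - 5/8)²/7 = (-13/8)²/7 = (⅐)*(169/64) = 169/448 ≈ 0.37723)
A² = (169/448)² = 28561/200704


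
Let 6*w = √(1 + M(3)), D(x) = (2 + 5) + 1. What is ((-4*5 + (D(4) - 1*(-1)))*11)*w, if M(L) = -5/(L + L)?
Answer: -121*√6/36 ≈ -8.2330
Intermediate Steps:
D(x) = 8 (D(x) = 7 + 1 = 8)
M(L) = -5/(2*L) (M(L) = -5*1/(2*L) = -5/(2*L))
w = √6/36 (w = √(1 - 5/2/3)/6 = √(1 - 5/2*⅓)/6 = √(1 - ⅚)/6 = √(⅙)/6 = (√6/6)/6 = √6/36 ≈ 0.068041)
((-4*5 + (D(4) - 1*(-1)))*11)*w = ((-4*5 + (8 - 1*(-1)))*11)*(√6/36) = ((-20 + (8 + 1))*11)*(√6/36) = ((-20 + 9)*11)*(√6/36) = (-11*11)*(√6/36) = -121*√6/36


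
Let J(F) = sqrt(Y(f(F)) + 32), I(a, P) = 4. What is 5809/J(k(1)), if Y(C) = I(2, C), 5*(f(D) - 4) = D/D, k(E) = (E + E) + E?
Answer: 5809/6 ≈ 968.17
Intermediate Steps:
k(E) = 3*E (k(E) = 2*E + E = 3*E)
f(D) = 21/5 (f(D) = 4 + (D/D)/5 = 4 + (1/5)*1 = 4 + 1/5 = 21/5)
Y(C) = 4
J(F) = 6 (J(F) = sqrt(4 + 32) = sqrt(36) = 6)
5809/J(k(1)) = 5809/6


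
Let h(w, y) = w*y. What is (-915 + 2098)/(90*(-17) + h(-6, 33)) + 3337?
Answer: 5765153/1728 ≈ 3336.3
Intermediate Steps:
(-915 + 2098)/(90*(-17) + h(-6, 33)) + 3337 = (-915 + 2098)/(90*(-17) - 6*33) + 3337 = 1183/(-1530 - 198) + 3337 = 1183/(-1728) + 3337 = 1183*(-1/1728) + 3337 = -1183/1728 + 3337 = 5765153/1728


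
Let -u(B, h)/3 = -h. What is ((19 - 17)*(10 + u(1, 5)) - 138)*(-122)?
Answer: 10736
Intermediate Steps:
u(B, h) = 3*h (u(B, h) = -(-3)*h = 3*h)
((19 - 17)*(10 + u(1, 5)) - 138)*(-122) = ((19 - 17)*(10 + 3*5) - 138)*(-122) = (2*(10 + 15) - 138)*(-122) = (2*25 - 138)*(-122) = (50 - 138)*(-122) = -88*(-122) = 10736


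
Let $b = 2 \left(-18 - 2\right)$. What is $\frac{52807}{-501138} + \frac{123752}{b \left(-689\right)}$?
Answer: $\frac{7570183607}{1726420410} \approx 4.3849$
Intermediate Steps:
$b = -40$ ($b = 2 \left(-20\right) = -40$)
$\frac{52807}{-501138} + \frac{123752}{b \left(-689\right)} = \frac{52807}{-501138} + \frac{123752}{\left(-40\right) \left(-689\right)} = 52807 \left(- \frac{1}{501138}\right) + \frac{123752}{27560} = - \frac{52807}{501138} + 123752 \cdot \frac{1}{27560} = - \frac{52807}{501138} + \frac{15469}{3445} = \frac{7570183607}{1726420410}$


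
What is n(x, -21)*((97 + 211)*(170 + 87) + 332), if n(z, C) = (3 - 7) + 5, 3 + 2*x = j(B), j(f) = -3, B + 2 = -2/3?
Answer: 79488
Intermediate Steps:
B = -8/3 (B = -2 - 2/3 = -8/3 ≈ -2.6667)
x = -3 (x = -3/2 + (1/2)*(-3) = -3/2 - 3/2 = -3)
n(z, C) = 1 (n(z, C) = -4 + 5 = 1)
n(x, -21)*((97 + 211)*(170 + 87) + 332) = 1*((97 + 211)*(170 + 87) + 332) = 1*(308*257 + 332) = 1*(79156 + 332) = 1*79488 = 79488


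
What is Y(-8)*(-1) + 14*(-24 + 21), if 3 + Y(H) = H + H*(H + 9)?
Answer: -23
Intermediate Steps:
Y(H) = -3 + H + H*(9 + H) (Y(H) = -3 + (H + H*(H + 9)) = -3 + (H + H*(9 + H)) = -3 + H + H*(9 + H))
Y(-8)*(-1) + 14*(-24 + 21) = (-3 + (-8)**2 + 10*(-8))*(-1) + 14*(-24 + 21) = (-3 + 64 - 80)*(-1) + 14*(-3) = -19*(-1) - 42 = 19 - 42 = -23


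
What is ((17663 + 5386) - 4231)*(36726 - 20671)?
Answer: 302122990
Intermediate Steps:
((17663 + 5386) - 4231)*(36726 - 20671) = (23049 - 4231)*16055 = 18818*16055 = 302122990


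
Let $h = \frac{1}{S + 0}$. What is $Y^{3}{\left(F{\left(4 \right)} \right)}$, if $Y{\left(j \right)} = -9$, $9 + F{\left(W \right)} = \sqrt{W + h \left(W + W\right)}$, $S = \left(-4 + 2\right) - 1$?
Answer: $-729$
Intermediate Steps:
$S = -3$ ($S = -2 - 1 = -3$)
$h = - \frac{1}{3}$ ($h = \frac{1}{-3 + 0} = \frac{1}{-3} = - \frac{1}{3} \approx -0.33333$)
$F{\left(W \right)} = -9 + \frac{\sqrt{3} \sqrt{W}}{3}$ ($F{\left(W \right)} = -9 + \sqrt{W - \frac{W + W}{3}} = -9 + \sqrt{W - \frac{2 W}{3}} = -9 + \sqrt{\frac{W}{3}} = -9 + \frac{\sqrt{3} \sqrt{W}}{3}$)
$Y^{3}{\left(F{\left(4 \right)} \right)} = \left(-9\right)^{3} = -729$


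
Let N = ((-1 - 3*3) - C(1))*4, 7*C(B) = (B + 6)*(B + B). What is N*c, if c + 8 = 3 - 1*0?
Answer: 240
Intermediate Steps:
c = -5 (c = -8 + (3 - 1*0) = -8 + (3 + 0) = -8 + 3 = -5)
C(B) = 2*B*(6 + B)/7 (C(B) = ((B + 6)*(B + B))/7 = ((6 + B)*(2*B))/7 = (2*B*(6 + B))/7 = 2*B*(6 + B)/7)
N = -48 (N = ((-1 - 3*3) - 2*(6 + 1)/7)*4 = ((-1 - 9) - 2*7/7)*4 = (-10 - 1*2)*4 = (-10 - 2)*4 = -12*4 = -48)
N*c = -48*(-5) = 240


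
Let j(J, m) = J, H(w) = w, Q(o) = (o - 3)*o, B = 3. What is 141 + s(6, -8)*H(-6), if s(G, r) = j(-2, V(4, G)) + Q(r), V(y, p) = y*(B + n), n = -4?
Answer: -375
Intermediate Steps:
V(y, p) = -y (V(y, p) = y*(3 - 4) = y*(-1) = -y)
Q(o) = o*(-3 + o) (Q(o) = (-3 + o)*o = o*(-3 + o))
s(G, r) = -2 + r*(-3 + r)
141 + s(6, -8)*H(-6) = 141 + (-2 - 8*(-3 - 8))*(-6) = 141 + (-2 - 8*(-11))*(-6) = 141 + (-2 + 88)*(-6) = 141 + 86*(-6) = 141 - 516 = -375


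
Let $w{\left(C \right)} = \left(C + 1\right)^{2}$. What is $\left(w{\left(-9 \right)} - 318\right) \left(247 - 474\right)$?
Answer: $57658$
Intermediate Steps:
$w{\left(C \right)} = \left(1 + C\right)^{2}$
$\left(w{\left(-9 \right)} - 318\right) \left(247 - 474\right) = \left(\left(1 - 9\right)^{2} - 318\right) \left(247 - 474\right) = \left(\left(-8\right)^{2} - 318\right) \left(-227\right) = \left(64 - 318\right) \left(-227\right) = \left(-254\right) \left(-227\right) = 57658$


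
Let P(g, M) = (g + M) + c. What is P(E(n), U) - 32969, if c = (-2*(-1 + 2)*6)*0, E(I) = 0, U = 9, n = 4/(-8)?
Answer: -32960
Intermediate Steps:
n = -1/2 (n = 4*(-1/8) = -1/2 ≈ -0.50000)
c = 0 (c = (-2*1*6)*0 = -2*6*0 = -12*0 = 0)
P(g, M) = M + g (P(g, M) = (g + M) + 0 = (M + g) + 0 = M + g)
P(E(n), U) - 32969 = (9 + 0) - 32969 = 9 - 32969 = -32960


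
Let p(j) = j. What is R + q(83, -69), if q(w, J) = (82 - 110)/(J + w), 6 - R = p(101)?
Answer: -97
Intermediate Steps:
R = -95 (R = 6 - 1*101 = 6 - 101 = -95)
q(w, J) = -28/(J + w)
R + q(83, -69) = -95 - 28/(-69 + 83) = -95 - 28/14 = -95 - 28*1/14 = -95 - 2 = -97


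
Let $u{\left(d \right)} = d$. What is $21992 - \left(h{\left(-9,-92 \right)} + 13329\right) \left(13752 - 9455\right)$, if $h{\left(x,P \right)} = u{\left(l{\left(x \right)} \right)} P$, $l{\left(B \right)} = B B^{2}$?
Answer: $-345443917$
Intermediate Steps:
$l{\left(B \right)} = B^{3}$
$h{\left(x,P \right)} = P x^{3}$ ($h{\left(x,P \right)} = x^{3} P = P x^{3}$)
$21992 - \left(h{\left(-9,-92 \right)} + 13329\right) \left(13752 - 9455\right) = 21992 - \left(- 92 \left(-9\right)^{3} + 13329\right) \left(13752 - 9455\right) = 21992 - \left(\left(-92\right) \left(-729\right) + 13329\right) 4297 = 21992 - \left(67068 + 13329\right) 4297 = 21992 - 80397 \cdot 4297 = 21992 - 345465909 = -345443917$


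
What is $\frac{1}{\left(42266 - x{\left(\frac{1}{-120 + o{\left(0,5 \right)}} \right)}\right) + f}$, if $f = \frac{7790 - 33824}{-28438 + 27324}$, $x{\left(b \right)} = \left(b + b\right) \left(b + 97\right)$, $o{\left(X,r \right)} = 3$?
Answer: $\frac{7624773}{322459487003} \approx 2.3646 \cdot 10^{-5}$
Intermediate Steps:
$x{\left(b \right)} = 2 b \left(97 + b\right)$
$f = \frac{13017}{557}$ ($f = - \frac{26034}{-1114} = \left(-26034\right) \left(- \frac{1}{1114}\right) = \frac{13017}{557} \approx 23.37$)
$\frac{1}{\left(42266 - x{\left(\frac{1}{-120 + o{\left(0,5 \right)}} \right)}\right) + f} = \frac{1}{\left(42266 - \frac{2 \left(97 + \frac{1}{-120 + 3}\right)}{-120 + 3}\right) + \frac{13017}{557}} = \frac{1}{\left(42266 - \frac{2 \left(97 + \frac{1}{-117}\right)}{-117}\right) + \frac{13017}{557}} = \frac{1}{\left(42266 - 2 \left(- \frac{1}{117}\right) \left(97 - \frac{1}{117}\right)\right) + \frac{13017}{557}} = \frac{1}{\left(42266 - 2 \left(- \frac{1}{117}\right) \frac{11348}{117}\right) + \frac{13017}{557}} = \frac{1}{\left(42266 - - \frac{22696}{13689}\right) + \frac{13017}{557}} = \frac{1}{\left(42266 + \frac{22696}{13689}\right) + \frac{13017}{557}} = \frac{1}{\frac{578601970}{13689} + \frac{13017}{557}} = \frac{1}{\frac{322459487003}{7624773}} = \frac{7624773}{322459487003}$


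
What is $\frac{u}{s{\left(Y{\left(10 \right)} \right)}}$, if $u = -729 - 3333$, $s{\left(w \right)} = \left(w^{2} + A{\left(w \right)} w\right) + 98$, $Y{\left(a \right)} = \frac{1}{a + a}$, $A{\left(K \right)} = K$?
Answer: $- \frac{812400}{19601} \approx -41.447$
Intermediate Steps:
$Y{\left(a \right)} = \frac{1}{2 a}$
$s{\left(w \right)} = 98 + 2 w^{2}$ ($s{\left(w \right)} = \left(w^{2} + w w\right) + 98 = \left(w^{2} + w^{2}\right) + 98 = 2 w^{2} + 98 = 98 + 2 w^{2}$)
$u = -4062$ ($u = -729 - 3333 = -4062$)
$\frac{u}{s{\left(Y{\left(10 \right)} \right)}} = - \frac{4062}{98 + 2 \left(\frac{1}{2 \cdot 10}\right)^{2}} = - \frac{4062}{98 + 2 \left(\frac{1}{2} \cdot \frac{1}{10}\right)^{2}} = - \frac{4062}{98 + \frac{2}{400}} = - \frac{4062}{98 + 2 \cdot \frac{1}{400}} = - \frac{4062}{98 + \frac{1}{200}} = - \frac{4062}{\frac{19601}{200}} = \left(-4062\right) \frac{200}{19601} = - \frac{812400}{19601}$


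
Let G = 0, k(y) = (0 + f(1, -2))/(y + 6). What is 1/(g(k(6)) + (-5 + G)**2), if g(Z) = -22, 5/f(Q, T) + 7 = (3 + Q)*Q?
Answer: 1/3 ≈ 0.33333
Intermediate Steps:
f(Q, T) = 5/(-7 + Q*(3 + Q)) (f(Q, T) = 5/(-7 + (3 + Q)*Q) = 5/(-7 + Q*(3 + Q)))
k(y) = -5/(3*(6 + y)) (k(y) = (0 + 5/(-7 + 1**2 + 3*1))/(y + 6) = (0 + 5/(-7 + 1 + 3))/(6 + y) = (0 + 5/(-3))/(6 + y) = (0 + 5*(-1/3))/(6 + y) = (0 - 5/3)/(6 + y) = -5/(3*(6 + y)))
1/(g(k(6)) + (-5 + G)**2) = 1/(-22 + (-5 + 0)**2) = 1/(-22 + (-5)**2) = 1/(-22 + 25) = 1/3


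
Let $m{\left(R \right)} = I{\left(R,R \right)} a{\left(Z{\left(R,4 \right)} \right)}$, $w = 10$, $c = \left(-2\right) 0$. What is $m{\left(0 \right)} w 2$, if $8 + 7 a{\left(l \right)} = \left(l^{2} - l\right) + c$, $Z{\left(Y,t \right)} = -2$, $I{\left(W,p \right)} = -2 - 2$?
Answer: $\frac{160}{7} \approx 22.857$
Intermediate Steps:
$c = 0$
$I{\left(W,p \right)} = -4$ ($I{\left(W,p \right)} = -2 - 2 = -4$)
$a{\left(l \right)} = - \frac{8}{7} - \frac{l}{7} + \frac{l^{2}}{7}$ ($a{\left(l \right)} = - \frac{8}{7} + \frac{\left(l^{2} - l\right) + 0}{7} = - \frac{8}{7} + \frac{l^{2} - l}{7} = - \frac{8}{7} + \left(- \frac{l}{7} + \frac{l^{2}}{7}\right) = - \frac{8}{7} - \frac{l}{7} + \frac{l^{2}}{7}$)
$m{\left(R \right)} = \frac{8}{7}$ ($m{\left(R \right)} = - 4 \left(- \frac{8}{7} - - \frac{2}{7} + \frac{\left(-2\right)^{2}}{7}\right) = - 4 \left(- \frac{8}{7} + \frac{2}{7} + \frac{1}{7} \cdot 4\right) = - 4 \left(- \frac{8}{7} + \frac{2}{7} + \frac{4}{7}\right) = \left(-4\right) \left(- \frac{2}{7}\right) = \frac{8}{7}$)
$m{\left(0 \right)} w 2 = \frac{8}{7} \cdot 10 \cdot 2 = \frac{80}{7} \cdot 2 = \frac{160}{7}$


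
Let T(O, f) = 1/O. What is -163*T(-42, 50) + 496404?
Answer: 20849131/42 ≈ 4.9641e+5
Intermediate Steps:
-163*T(-42, 50) + 496404 = -163/(-42) + 496404 = -163*(-1/42) + 496404 = 163/42 + 496404 = 20849131/42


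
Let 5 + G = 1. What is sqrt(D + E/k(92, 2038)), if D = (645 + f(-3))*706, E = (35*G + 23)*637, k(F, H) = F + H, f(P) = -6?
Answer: sqrt(227399010870)/710 ≈ 671.64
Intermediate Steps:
G = -4 (G = -5 + 1 = -4)
E = -74529 (E = (35*(-4) + 23)*637 = (-140 + 23)*637 = -117*637 = -74529)
D = 451134 (D = (645 - 6)*706 = 639*706 = 451134)
sqrt(D + E/k(92, 2038)) = sqrt(451134 - 74529/(92 + 2038)) = sqrt(451134 - 74529/2130) = sqrt(451134 - 74529*1/2130) = sqrt(451134 - 24843/710) = sqrt(320280297/710) = sqrt(227399010870)/710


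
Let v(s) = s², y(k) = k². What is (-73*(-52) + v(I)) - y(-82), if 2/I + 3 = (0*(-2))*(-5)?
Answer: -26348/9 ≈ -2927.6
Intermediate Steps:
I = -⅔ (I = 2/(-3 + (0*(-2))*(-5)) = 2/(-3 + 0*(-5)) = 2/(-3 + 0) = 2/(-3) = 2*(-⅓) = -⅔ ≈ -0.66667)
(-73*(-52) + v(I)) - y(-82) = (-73*(-52) + (-⅔)²) - 1*(-82)² = (3796 + 4/9) - 1*6724 = 34168/9 - 6724 = -26348/9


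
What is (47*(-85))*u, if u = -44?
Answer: 175780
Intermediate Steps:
(47*(-85))*u = (47*(-85))*(-44) = -3995*(-44) = 175780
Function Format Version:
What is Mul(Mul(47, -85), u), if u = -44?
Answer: 175780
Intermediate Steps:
Mul(Mul(47, -85), u) = Mul(Mul(47, -85), -44) = Mul(-3995, -44) = 175780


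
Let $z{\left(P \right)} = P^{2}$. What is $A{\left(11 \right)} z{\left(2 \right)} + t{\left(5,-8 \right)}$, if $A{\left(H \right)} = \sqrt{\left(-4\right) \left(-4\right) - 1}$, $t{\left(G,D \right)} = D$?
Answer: $-8 + 4 \sqrt{15} \approx 7.4919$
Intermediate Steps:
$A{\left(H \right)} = \sqrt{15}$ ($A{\left(H \right)} = \sqrt{16 - 1} = \sqrt{15}$)
$A{\left(11 \right)} z{\left(2 \right)} + t{\left(5,-8 \right)} = \sqrt{15} \cdot 2^{2} - 8 = \sqrt{15} \cdot 4 - 8 = 4 \sqrt{15} - 8 = -8 + 4 \sqrt{15}$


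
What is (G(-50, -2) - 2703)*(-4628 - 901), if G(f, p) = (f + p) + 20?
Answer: 15121815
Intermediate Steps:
G(f, p) = 20 + f + p
(G(-50, -2) - 2703)*(-4628 - 901) = ((20 - 50 - 2) - 2703)*(-4628 - 901) = (-32 - 2703)*(-5529) = -2735*(-5529) = 15121815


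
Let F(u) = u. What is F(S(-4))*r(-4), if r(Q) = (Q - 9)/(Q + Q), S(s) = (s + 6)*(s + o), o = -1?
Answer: -65/4 ≈ -16.250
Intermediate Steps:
S(s) = (-1 + s)*(6 + s) (S(s) = (s + 6)*(s - 1) = (6 + s)*(-1 + s) = (-1 + s)*(6 + s))
r(Q) = (-9 + Q)/(2*Q) (r(Q) = (-9 + Q)/((2*Q)) = (-9 + Q)*(1/(2*Q)) = (-9 + Q)/(2*Q))
F(S(-4))*r(-4) = (-6 + (-4)² + 5*(-4))*((½)*(-9 - 4)/(-4)) = (-6 + 16 - 20)*((½)*(-¼)*(-13)) = -10*13/8 = -65/4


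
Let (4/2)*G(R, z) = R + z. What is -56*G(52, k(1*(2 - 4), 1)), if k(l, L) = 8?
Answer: -1680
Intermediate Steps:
G(R, z) = R/2 + z/2 (G(R, z) = (R + z)/2 = R/2 + z/2)
-56*G(52, k(1*(2 - 4), 1)) = -56*((½)*52 + (½)*8) = -56*(26 + 4) = -56*30 = -1680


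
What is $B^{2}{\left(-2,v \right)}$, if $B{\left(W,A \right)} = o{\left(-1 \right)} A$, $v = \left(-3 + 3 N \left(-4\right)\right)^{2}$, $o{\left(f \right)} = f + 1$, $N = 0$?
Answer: $0$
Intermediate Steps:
$o{\left(f \right)} = 1 + f$
$v = 9$ ($v = \left(-3 + 3 \cdot 0 \left(-4\right)\right)^{2} = \left(-3 + 0 \left(-4\right)\right)^{2} = \left(-3 + 0\right)^{2} = \left(-3\right)^{2} = 9$)
$B{\left(W,A \right)} = 0$ ($B{\left(W,A \right)} = \left(1 - 1\right) A = 0 A = 0$)
$B^{2}{\left(-2,v \right)} = 0^{2} = 0$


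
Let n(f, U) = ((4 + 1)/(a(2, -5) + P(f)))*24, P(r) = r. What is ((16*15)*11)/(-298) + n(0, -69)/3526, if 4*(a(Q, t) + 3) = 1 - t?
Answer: -2333120/262687 ≈ -8.8817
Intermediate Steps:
a(Q, t) = -11/4 - t/4 (a(Q, t) = -3 + (1 - t)/4 = -3 + (1/4 - t/4) = -11/4 - t/4)
n(f, U) = 120/(-3/2 + f) (n(f, U) = ((4 + 1)/((-11/4 - 1/4*(-5)) + f))*24 = (5/((-11/4 + 5/4) + f))*24 = (5/(-3/2 + f))*24 = 120/(-3/2 + f))
((16*15)*11)/(-298) + n(0, -69)/3526 = ((16*15)*11)/(-298) + (240/(-3 + 2*0))/3526 = (240*11)*(-1/298) + (240/(-3 + 0))*(1/3526) = 2640*(-1/298) + (240/(-3))*(1/3526) = -1320/149 + (240*(-1/3))*(1/3526) = -1320/149 - 80*1/3526 = -1320/149 - 40/1763 = -2333120/262687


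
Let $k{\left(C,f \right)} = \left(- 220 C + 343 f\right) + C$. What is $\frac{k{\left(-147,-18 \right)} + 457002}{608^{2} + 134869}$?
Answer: $\frac{483021}{504533} \approx 0.95736$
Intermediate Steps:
$k{\left(C,f \right)} = - 219 C + 343 f$
$\frac{k{\left(-147,-18 \right)} + 457002}{608^{2} + 134869} = \frac{\left(\left(-219\right) \left(-147\right) + 343 \left(-18\right)\right) + 457002}{608^{2} + 134869} = \frac{\left(32193 - 6174\right) + 457002}{369664 + 134869} = \frac{26019 + 457002}{504533} = 483021 \cdot \frac{1}{504533} = \frac{483021}{504533}$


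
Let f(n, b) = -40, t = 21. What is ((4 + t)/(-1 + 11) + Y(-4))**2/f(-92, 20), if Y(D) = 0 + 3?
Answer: -121/160 ≈ -0.75625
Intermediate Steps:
Y(D) = 3
((4 + t)/(-1 + 11) + Y(-4))**2/f(-92, 20) = ((4 + 21)/(-1 + 11) + 3)**2/(-40) = (25/10 + 3)**2*(-1/40) = (25*(1/10) + 3)**2*(-1/40) = (5/2 + 3)**2*(-1/40) = (11/2)**2*(-1/40) = (121/4)*(-1/40) = -121/160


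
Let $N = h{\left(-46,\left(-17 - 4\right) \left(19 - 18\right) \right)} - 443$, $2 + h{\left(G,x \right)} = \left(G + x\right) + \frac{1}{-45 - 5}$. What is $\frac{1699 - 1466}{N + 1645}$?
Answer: $\frac{11650}{56649} \approx 0.20565$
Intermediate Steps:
$h{\left(G,x \right)} = - \frac{101}{50} + G + x$ ($h{\left(G,x \right)} = -2 + \left(\left(G + x\right) + \frac{1}{-45 - 5}\right) = -2 + \left(\left(G + x\right) + \frac{1}{-50}\right) = -2 - \left(\frac{1}{50} - G - x\right) = -2 + \left(- \frac{1}{50} + G + x\right) = - \frac{101}{50} + G + x$)
$N = - \frac{25601}{50}$ ($N = \left(- \frac{101}{50} - 46 + \left(-17 - 4\right) \left(19 - 18\right)\right) - 443 = \left(- \frac{101}{50} - 46 - 21\right) - 443 = - \frac{3451}{50} - 443 = - \frac{25601}{50} \approx -512.02$)
$\frac{1699 - 1466}{N + 1645} = \frac{1699 - 1466}{- \frac{25601}{50} + 1645} = \frac{233}{\frac{56649}{50}} = 233 \cdot \frac{50}{56649} = \frac{11650}{56649}$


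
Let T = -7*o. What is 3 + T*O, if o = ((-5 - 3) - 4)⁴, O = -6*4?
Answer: 3483651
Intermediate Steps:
O = -24
o = 20736 (o = (-8 - 4)⁴ = (-12)⁴ = 20736)
T = -145152 (T = -7*20736 = -145152)
3 + T*O = 3 - 145152*(-24) = 3 + 3483648 = 3483651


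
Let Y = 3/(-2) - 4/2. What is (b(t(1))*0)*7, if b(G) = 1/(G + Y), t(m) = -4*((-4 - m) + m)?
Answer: 0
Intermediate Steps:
t(m) = 16 (t(m) = -4*(-4) = 16)
Y = -7/2 (Y = 3*(-½) - 4*½ = -3/2 - 2 = -7/2 ≈ -3.5000)
b(G) = 1/(-7/2 + G) (b(G) = 1/(G - 7/2) = 1/(-7/2 + G))
(b(t(1))*0)*7 = ((2/(-7 + 2*16))*0)*7 = ((2/(-7 + 32))*0)*7 = ((2/25)*0)*7 = 0*7 = 0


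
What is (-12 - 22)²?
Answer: 1156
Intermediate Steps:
(-12 - 22)² = (-34)² = 1156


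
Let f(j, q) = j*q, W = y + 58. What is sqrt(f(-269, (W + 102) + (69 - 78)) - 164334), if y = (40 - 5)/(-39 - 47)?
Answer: I*sqrt(1515022698)/86 ≈ 452.6*I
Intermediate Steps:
y = -35/86 (y = 35/(-86) = 35*(-1/86) = -35/86 ≈ -0.40698)
W = 4953/86 (W = -35/86 + 58 = 4953/86 ≈ 57.593)
sqrt(f(-269, (W + 102) + (69 - 78)) - 164334) = sqrt(-269*((4953/86 + 102) + (69 - 78)) - 164334) = sqrt(-269*(13725/86 - 9) - 164334) = sqrt(-269*12951/86 - 164334) = sqrt(-3483819/86 - 164334) = sqrt(-17616543/86) = I*sqrt(1515022698)/86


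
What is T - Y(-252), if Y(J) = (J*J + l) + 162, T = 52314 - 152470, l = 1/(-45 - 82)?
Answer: -20805393/127 ≈ -1.6382e+5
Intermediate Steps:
l = -1/127 (l = 1/(-127) = -1/127 ≈ -0.0078740)
T = -100156
Y(J) = 20573/127 + J**2 (Y(J) = (J*J - 1/127) + 162 = (J**2 - 1/127) + 162 = (-1/127 + J**2) + 162 = 20573/127 + J**2)
T - Y(-252) = -100156 - (20573/127 + (-252)**2) = -100156 - (20573/127 + 63504) = -100156 - 1*8085581/127 = -100156 - 8085581/127 = -20805393/127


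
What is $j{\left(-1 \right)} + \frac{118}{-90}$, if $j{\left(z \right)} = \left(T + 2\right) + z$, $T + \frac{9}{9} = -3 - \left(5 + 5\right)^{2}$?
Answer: $- \frac{4694}{45} \approx -104.31$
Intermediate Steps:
$T = -104$ ($T = -1 - \left(3 + \left(5 + 5\right)^{2}\right) = -1 - 103 = -104$)
$j{\left(z \right)} = -102 + z$ ($j{\left(z \right)} = \left(-104 + 2\right) + z = -102 + z$)
$j{\left(-1 \right)} + \frac{118}{-90} = \left(-102 - 1\right) + \frac{118}{-90} = -103 + 118 \left(- \frac{1}{90}\right) = -103 - \frac{59}{45} = - \frac{4694}{45}$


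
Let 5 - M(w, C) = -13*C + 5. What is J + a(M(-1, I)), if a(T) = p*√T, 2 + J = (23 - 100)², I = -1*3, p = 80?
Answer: 5927 + 80*I*√39 ≈ 5927.0 + 499.6*I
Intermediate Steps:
I = -3
M(w, C) = 13*C (M(w, C) = 5 - (-13*C + 5) = 5 - (5 - 13*C) = 5 + (-5 + 13*C) = 13*C)
J = 5927 (J = -2 + (23 - 100)² = -2 + (-77)² = -2 + 5929 = 5927)
a(T) = 80*√T
J + a(M(-1, I)) = 5927 + 80*√(13*(-3)) = 5927 + 80*√(-39) = 5927 + 80*(I*√39) = 5927 + 80*I*√39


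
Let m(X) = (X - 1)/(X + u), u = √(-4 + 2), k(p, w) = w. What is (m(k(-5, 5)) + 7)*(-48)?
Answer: 48*(-7*√2 + 39*I)/(√2 - 5*I) ≈ -371.56 + 10.057*I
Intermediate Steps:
u = I*√2 (u = √(-2) = I*√2 ≈ 1.4142*I)
m(X) = (-1 + X)/(X + I*√2) (m(X) = (X - 1)/(X + I*√2) = (-1 + X)/(X + I*√2))
(m(k(-5, 5)) + 7)*(-48) = ((-1 + 5)/(5 + I*√2) + 7)*(-48) = (4/(5 + I*√2) + 7)*(-48) = (7 + 4/(5 + I*√2))*(-48) = -336 - 192/(5 + I*√2)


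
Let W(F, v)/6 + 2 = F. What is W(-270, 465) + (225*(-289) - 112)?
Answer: -66769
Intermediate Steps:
W(F, v) = -12 + 6*F
W(-270, 465) + (225*(-289) - 112) = (-12 + 6*(-270)) + (225*(-289) - 112) = (-12 - 1620) + (-65025 - 112) = -1632 - 65137 = -66769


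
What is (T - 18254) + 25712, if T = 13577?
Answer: 21035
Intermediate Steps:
(T - 18254) + 25712 = (13577 - 18254) + 25712 = -4677 + 25712 = 21035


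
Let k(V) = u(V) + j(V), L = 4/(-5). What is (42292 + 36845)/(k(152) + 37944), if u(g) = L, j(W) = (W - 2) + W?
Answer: 131895/63742 ≈ 2.0692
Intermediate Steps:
L = -⅘ (L = 4*(-⅕) = -⅘ ≈ -0.80000)
j(W) = -2 + 2*W (j(W) = (-2 + W) + W = -2 + 2*W)
u(g) = -⅘
k(V) = -14/5 + 2*V (k(V) = -⅘ + (-2 + 2*V) = -14/5 + 2*V)
(42292 + 36845)/(k(152) + 37944) = (42292 + 36845)/((-14/5 + 2*152) + 37944) = 79137/((-14/5 + 304) + 37944) = 79137/(1506/5 + 37944) = 79137/(191226/5) = 79137*(5/191226) = 131895/63742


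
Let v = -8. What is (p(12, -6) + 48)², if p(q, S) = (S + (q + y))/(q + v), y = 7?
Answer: 42025/16 ≈ 2626.6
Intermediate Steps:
p(q, S) = (7 + S + q)/(-8 + q) (p(q, S) = (S + (q + 7))/(q - 8) = (S + (7 + q))/(-8 + q) = (7 + S + q)/(-8 + q))
(p(12, -6) + 48)² = ((7 - 6 + 12)/(-8 + 12) + 48)² = (13/4 + 48)² = (205/4)² = 42025/16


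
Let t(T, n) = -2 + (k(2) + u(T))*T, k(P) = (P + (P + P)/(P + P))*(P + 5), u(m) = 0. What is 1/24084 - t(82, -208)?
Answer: -41424479/24084 ≈ -1720.0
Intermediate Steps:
k(P) = (1 + P)*(5 + P) (k(P) = (P + (2*P)/((2*P)))*(5 + P) = (P + (2*P)*(1/(2*P)))*(5 + P) = (P + 1)*(5 + P) = (1 + P)*(5 + P))
t(T, n) = -2 + 21*T (t(T, n) = -2 + ((5 + 2² + 6*2) + 0)*T = -2 + ((5 + 4 + 12) + 0)*T = -2 + (21 + 0)*T = -2 + 21*T)
1/24084 - t(82, -208) = 1/24084 - (-2 + 21*82) = 1/24084 - (-2 + 1722) = 1/24084 - 1*1720 = 1/24084 - 1720 = -41424479/24084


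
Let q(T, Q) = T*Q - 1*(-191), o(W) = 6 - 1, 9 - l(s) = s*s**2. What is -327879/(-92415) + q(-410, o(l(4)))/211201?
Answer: 23025524398/6506046805 ≈ 3.5391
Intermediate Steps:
l(s) = 9 - s**3 (l(s) = 9 - s*s**2 = 9 - s**3)
o(W) = 5
q(T, Q) = 191 + Q*T (q(T, Q) = Q*T + 191 = 191 + Q*T)
-327879/(-92415) + q(-410, o(l(4)))/211201 = -327879/(-92415) + (191 + 5*(-410))/211201 = -327879*(-1/92415) + (191 - 2050)*(1/211201) = 109293/30805 - 1859*1/211201 = 109293/30805 - 1859/211201 = 23025524398/6506046805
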